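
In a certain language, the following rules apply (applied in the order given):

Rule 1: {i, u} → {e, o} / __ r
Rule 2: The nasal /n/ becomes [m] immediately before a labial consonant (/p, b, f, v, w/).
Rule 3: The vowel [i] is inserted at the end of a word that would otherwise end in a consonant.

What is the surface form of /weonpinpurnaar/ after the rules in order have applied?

Rule 1 (pre-rhotic lowering): /u/ is a high vowel immediately before /r/, so it lowers to [o]. /weonpinpurnaar/ → weonpinpornaar.
Rule 2 (nasal place assimilation): /n/ precedes the labial consonant /p/, so it assimilates in place to [m]. /n/ precedes the labial consonant /p/, so it assimilates in place to [m]. /weonpinpornaar/ → weompimpornaar.
Rule 3 (final i-epenthesis): the form ends in the consonant /r/, so [i] is inserted word-finally. /weompimpornaar/ → weompimpornaari.

weompimpornaari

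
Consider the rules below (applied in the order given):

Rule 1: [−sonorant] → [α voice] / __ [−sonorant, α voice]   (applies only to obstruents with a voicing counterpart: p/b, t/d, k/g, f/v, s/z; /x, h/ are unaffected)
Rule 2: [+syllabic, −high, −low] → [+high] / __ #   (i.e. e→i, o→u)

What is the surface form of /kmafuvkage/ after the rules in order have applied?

kmafufkagi

Rule 1 (regressive voicing assimilation): /v/ precedes the voiceless obstruent /k/, so it devoices to [f] by assimilation. /kmafuvkage/ → kmafufkage.
Rule 2 (final vowel raising): /e/ is a mid vowel in word-final position, so it raises to [i]. /kmafufkage/ → kmafufkagi.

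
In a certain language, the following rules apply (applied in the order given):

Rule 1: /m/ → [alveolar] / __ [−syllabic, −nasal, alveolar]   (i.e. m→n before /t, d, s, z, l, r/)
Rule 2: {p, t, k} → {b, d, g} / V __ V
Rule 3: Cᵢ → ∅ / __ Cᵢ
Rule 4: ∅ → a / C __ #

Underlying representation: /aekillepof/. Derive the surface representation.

Rule 1 (nasal place assimilation): no segment meets the environment; /aekillepof/ is unchanged.
Rule 2 (intervocalic voicing): /k/ is a voiceless stop between vowels /e/ and /i/, so it voices to [g]. /p/ is a voiceless stop between vowels /e/ and /o/, so it voices to [b]. /aekillepof/ → aegillebof.
Rule 3 (degemination): /ll/ is a geminate; the first /l/ deletes. /aegillebof/ → aegilebof.
Rule 4 (final a-epenthesis): the form ends in the consonant /f/, so [a] is inserted word-finally. /aegilebof/ → aegilebofa.

aegilebofa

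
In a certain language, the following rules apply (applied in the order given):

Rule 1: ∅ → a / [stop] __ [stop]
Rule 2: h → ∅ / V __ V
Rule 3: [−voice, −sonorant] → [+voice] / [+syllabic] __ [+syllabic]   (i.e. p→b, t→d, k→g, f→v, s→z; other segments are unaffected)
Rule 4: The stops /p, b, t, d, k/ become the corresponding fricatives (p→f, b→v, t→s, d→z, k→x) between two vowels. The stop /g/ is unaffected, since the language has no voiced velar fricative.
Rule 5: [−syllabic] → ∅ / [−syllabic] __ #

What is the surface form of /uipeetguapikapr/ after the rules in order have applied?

uiveezaguavigap

Rule 1 (stop-cluster a-epenthesis): /t/ and /g/ form a stop–stop cluster, so [a] is inserted between them. /uipeetguapikapr/ → uipeetaguapikapr.
Rule 2 (intervocalic h-deletion): no segment meets the environment; /uipeetaguapikapr/ is unchanged.
Rule 3 (intervocalic voicing): /p/ is a voiceless obstruent between vowels /i/ and /e/, so it voices to [b]. /t/ is a voiceless obstruent between vowels /e/ and /a/, so it voices to [d]. /p/ is a voiceless obstruent between vowels /a/ and /i/, so it voices to [b]. /k/ is a voiceless obstruent between vowels /i/ and /a/, so it voices to [g]. /uipeetaguapikapr/ → uibeedaguabigapr.
Rule 4 (intervocalic spirantization): /b/ is a stop between vowels /i/ and /e/, so it spirantizes to the fricative [v]. /d/ is a stop between vowels /e/ and /a/, so it spirantizes to the fricative [z]. /b/ is a stop between vowels /a/ and /i/, so it spirantizes to the fricative [v]. /uibeedaguabigapr/ → uiveezaguavigapr.
Rule 5 (final cluster simplification): /r/ is the second consonant of a word-final cluster /pr/, so it deletes. /uiveezaguavigapr/ → uiveezaguavigap.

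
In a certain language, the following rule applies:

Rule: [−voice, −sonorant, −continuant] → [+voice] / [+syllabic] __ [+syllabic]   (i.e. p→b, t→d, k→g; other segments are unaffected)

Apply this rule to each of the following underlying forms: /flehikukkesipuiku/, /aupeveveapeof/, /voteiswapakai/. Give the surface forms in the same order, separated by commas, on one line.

/flehikukkesipuiku/: /k/ is a voiceless stop between vowels /i/ and /u/, so it voices to [g]. /p/ is a voiceless stop between vowels /i/ and /u/, so it voices to [b]. /k/ is a voiceless stop between vowels /i/ and /u/, so it voices to [g]. → [flehigukkesibuigu].
/aupeveveapeof/: /p/ is a voiceless stop between vowels /u/ and /e/, so it voices to [b]. /p/ is a voiceless stop between vowels /a/ and /e/, so it voices to [b]. → [aubeveveabeof].
/voteiswapakai/: /t/ is a voiceless stop between vowels /o/ and /e/, so it voices to [d]. /p/ is a voiceless stop between vowels /a/ and /a/, so it voices to [b]. /k/ is a voiceless stop between vowels /a/ and /a/, so it voices to [g]. → [vodeiswabagai].

flehigukkesibuigu, aubeveveabeof, vodeiswabagai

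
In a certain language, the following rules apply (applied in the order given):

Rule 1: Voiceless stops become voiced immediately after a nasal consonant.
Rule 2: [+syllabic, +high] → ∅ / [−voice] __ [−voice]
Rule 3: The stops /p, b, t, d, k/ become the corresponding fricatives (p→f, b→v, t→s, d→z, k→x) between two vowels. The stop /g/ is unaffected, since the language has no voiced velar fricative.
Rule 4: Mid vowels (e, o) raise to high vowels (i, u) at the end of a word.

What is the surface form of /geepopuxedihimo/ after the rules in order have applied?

geefopxezihimu

Rule 1 (post-nasal voicing): no segment meets the environment; /geepopuxedihimo/ is unchanged.
Rule 2 (high vowel syncope): /u/ is a high vowel flanked by voiceless consonants /p/ and /x/, so it deletes. /geepopuxedihimo/ → geepopxedihimo.
Rule 3 (intervocalic spirantization): /p/ is a stop between vowels /e/ and /o/, so it spirantizes to the fricative [f]. /d/ is a stop between vowels /e/ and /i/, so it spirantizes to the fricative [z]. /geepopxedihimo/ → geefopxezihimo.
Rule 4 (final vowel raising): /o/ is a mid vowel in word-final position, so it raises to [u]. /geefopxezihimo/ → geefopxezihimu.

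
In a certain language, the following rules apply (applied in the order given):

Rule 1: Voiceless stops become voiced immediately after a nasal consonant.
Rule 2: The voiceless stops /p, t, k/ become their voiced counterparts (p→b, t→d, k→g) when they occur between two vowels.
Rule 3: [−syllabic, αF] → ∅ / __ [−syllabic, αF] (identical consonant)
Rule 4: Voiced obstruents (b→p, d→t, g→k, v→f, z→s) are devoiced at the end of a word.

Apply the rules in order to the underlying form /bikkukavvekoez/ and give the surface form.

Rule 1 (post-nasal voicing): no segment meets the environment; /bikkukavvekoez/ is unchanged.
Rule 2 (intervocalic voicing): /k/ is a voiceless stop between vowels /u/ and /a/, so it voices to [g]. /k/ is a voiceless stop between vowels /e/ and /o/, so it voices to [g]. /bikkukavvekoez/ → bikkugavvegoez.
Rule 3 (degemination): /kk/ is a geminate; the first /k/ deletes. /vv/ is a geminate; the first /v/ deletes. /bikkugavvegoez/ → bikugavegoez.
Rule 4 (final devoicing): /z/ is a voiced obstruent in word-final position, so it devoices to [s]. /bikugavegoez/ → bikugavegoes.

bikugavegoes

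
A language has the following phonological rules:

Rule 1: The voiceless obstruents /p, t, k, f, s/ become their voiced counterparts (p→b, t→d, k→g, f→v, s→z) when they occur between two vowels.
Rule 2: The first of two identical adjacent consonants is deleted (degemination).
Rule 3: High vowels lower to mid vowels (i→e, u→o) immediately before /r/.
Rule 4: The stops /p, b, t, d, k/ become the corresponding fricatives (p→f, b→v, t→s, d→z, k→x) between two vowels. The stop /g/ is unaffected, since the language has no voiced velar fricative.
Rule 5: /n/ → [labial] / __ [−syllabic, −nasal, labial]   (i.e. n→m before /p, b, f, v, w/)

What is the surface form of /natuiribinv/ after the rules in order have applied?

Rule 1 (intervocalic voicing): /t/ is a voiceless obstruent between vowels /a/ and /u/, so it voices to [d]. /natuiribinv/ → naduiribinv.
Rule 2 (degemination): no segment meets the environment; /naduiribinv/ is unchanged.
Rule 3 (pre-rhotic lowering): /i/ is a high vowel immediately before /r/, so it lowers to [e]. /naduiribinv/ → nadueribinv.
Rule 4 (intervocalic spirantization): /d/ is a stop between vowels /a/ and /u/, so it spirantizes to the fricative [z]. /b/ is a stop between vowels /i/ and /i/, so it spirantizes to the fricative [v]. /nadueribinv/ → nazuerivinv.
Rule 5 (nasal place assimilation): /n/ precedes the labial consonant /v/, so it assimilates in place to [m]. /nazuerivinv/ → nazuerivimv.

nazuerivimv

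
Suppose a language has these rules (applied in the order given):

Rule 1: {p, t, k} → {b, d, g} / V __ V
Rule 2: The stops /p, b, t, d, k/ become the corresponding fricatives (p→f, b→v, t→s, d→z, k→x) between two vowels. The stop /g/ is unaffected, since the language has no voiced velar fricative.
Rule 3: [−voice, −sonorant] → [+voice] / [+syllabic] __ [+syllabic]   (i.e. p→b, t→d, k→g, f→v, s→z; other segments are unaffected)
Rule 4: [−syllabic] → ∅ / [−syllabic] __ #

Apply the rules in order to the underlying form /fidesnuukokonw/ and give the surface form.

Rule 1 (intervocalic voicing): /k/ is a voiceless stop between vowels /u/ and /o/, so it voices to [g]. /k/ is a voiceless stop between vowels /o/ and /o/, so it voices to [g]. /fidesnuukokonw/ → fidesnuugogonw.
Rule 2 (intervocalic spirantization): /d/ is a stop between vowels /i/ and /e/, so it spirantizes to the fricative [z]. /fidesnuugogonw/ → fizesnuugogonw.
Rule 3 (intervocalic voicing): no segment meets the environment; /fizesnuugogonw/ is unchanged.
Rule 4 (final cluster simplification): /w/ is the second consonant of a word-final cluster /nw/, so it deletes. /fizesnuugogonw/ → fizesnuugogon.

fizesnuugogon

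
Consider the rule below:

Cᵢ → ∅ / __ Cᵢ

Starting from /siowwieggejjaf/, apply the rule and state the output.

/ww/ is a geminate; the first /w/ deletes.
/gg/ is a geminate; the first /g/ deletes.
/jj/ is a geminate; the first /j/ deletes.
The other instances of /s/, /w/, /g/, /j/, /f/ do not occur in the required environment and remain unchanged.
Surface form: [siowiegejaf].

siowiegejaf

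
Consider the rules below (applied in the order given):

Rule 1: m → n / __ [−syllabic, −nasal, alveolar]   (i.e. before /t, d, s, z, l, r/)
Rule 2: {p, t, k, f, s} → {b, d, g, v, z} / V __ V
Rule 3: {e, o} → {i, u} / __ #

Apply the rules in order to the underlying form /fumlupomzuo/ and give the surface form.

funlubonzuu

Rule 1 (nasal place assimilation): /m/ precedes the alveolar consonant /l/, so it assimilates in place to [n]. /m/ precedes the alveolar consonant /z/, so it assimilates in place to [n]. /fumlupomzuo/ → funluponzuo.
Rule 2 (intervocalic voicing): /p/ is a voiceless obstruent between vowels /u/ and /o/, so it voices to [b]. /funluponzuo/ → funlubonzuo.
Rule 3 (final vowel raising): /o/ is a mid vowel in word-final position, so it raises to [u]. /funlubonzuo/ → funlubonzuu.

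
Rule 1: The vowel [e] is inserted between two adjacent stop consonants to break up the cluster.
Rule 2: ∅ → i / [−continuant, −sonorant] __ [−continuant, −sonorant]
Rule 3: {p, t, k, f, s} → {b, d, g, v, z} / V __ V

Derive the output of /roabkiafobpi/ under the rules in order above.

Rule 1 (stop-cluster e-epenthesis): /b/ and /k/ form a stop–stop cluster, so [e] is inserted between them. /b/ and /p/ form a stop–stop cluster, so [e] is inserted between them. /roabkiafobpi/ → roabekiafobepi.
Rule 2 (stop-cluster i-epenthesis): no segment meets the environment; /roabekiafobepi/ is unchanged.
Rule 3 (intervocalic voicing): /k/ is a voiceless obstruent between vowels /e/ and /i/, so it voices to [g]. /f/ is a voiceless obstruent between vowels /a/ and /o/, so it voices to [v]. /p/ is a voiceless obstruent between vowels /e/ and /i/, so it voices to [b]. /roabekiafobepi/ → roabegiavobebi.

roabegiavobebi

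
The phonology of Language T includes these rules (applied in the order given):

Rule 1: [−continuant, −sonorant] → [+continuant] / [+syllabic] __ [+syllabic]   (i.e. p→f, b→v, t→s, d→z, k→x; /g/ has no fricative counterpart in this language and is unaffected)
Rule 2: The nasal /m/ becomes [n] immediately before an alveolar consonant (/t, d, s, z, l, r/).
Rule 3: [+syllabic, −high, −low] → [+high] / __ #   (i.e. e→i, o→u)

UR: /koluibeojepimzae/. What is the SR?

koluiveojefinzai

Rule 1 (intervocalic spirantization): /b/ is a stop between vowels /i/ and /e/, so it spirantizes to the fricative [v]. /p/ is a stop between vowels /e/ and /i/, so it spirantizes to the fricative [f]. /koluibeojepimzae/ → koluiveojefimzae.
Rule 2 (nasal place assimilation): /m/ precedes the alveolar consonant /z/, so it assimilates in place to [n]. /koluiveojefimzae/ → koluiveojefinzae.
Rule 3 (final vowel raising): /e/ is a mid vowel in word-final position, so it raises to [i]. /koluiveojefinzae/ → koluiveojefinzai.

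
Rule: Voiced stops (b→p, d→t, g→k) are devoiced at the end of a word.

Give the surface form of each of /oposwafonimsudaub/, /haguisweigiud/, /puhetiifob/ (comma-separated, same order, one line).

/oposwafonimsudaub/: /b/ is a voiced stop in word-final position, so it devoices to [p]. → [oposwafonimsudaup].
/haguisweigiud/: /d/ is a voiced stop in word-final position, so it devoices to [t]. → [haguisweigiut].
/puhetiifob/: /b/ is a voiced stop in word-final position, so it devoices to [p]. → [puhetiifop].

oposwafonimsudaup, haguisweigiut, puhetiifop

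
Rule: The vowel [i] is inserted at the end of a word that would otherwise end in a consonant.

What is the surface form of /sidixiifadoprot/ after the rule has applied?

sidixiifadoproti

the form ends in the consonant /t/, so [i] is inserted word-finally.
Surface form: [sidixiifadoproti].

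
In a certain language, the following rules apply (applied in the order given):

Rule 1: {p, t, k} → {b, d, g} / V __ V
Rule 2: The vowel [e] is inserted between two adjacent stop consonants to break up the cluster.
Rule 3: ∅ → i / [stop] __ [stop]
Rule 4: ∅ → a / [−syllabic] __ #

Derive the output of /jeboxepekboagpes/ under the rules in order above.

Rule 1 (intervocalic voicing): /p/ is a voiceless stop between vowels /e/ and /e/, so it voices to [b]. /jeboxepekboagpes/ → jeboxebekboagpes.
Rule 2 (stop-cluster e-epenthesis): /k/ and /b/ form a stop–stop cluster, so [e] is inserted between them. /g/ and /p/ form a stop–stop cluster, so [e] is inserted between them. /jeboxebekboagpes/ → jeboxebekeboagepes.
Rule 3 (stop-cluster i-epenthesis): no segment meets the environment; /jeboxebekeboagepes/ is unchanged.
Rule 4 (final a-epenthesis): the form ends in the consonant /s/, so [a] is inserted word-finally. /jeboxebekeboagepes/ → jeboxebekeboagepesa.

jeboxebekeboagepesa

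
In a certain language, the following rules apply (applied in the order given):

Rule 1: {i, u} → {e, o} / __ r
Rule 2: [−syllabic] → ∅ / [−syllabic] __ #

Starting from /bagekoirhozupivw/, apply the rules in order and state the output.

bagekoerhozupiv

Rule 1 (pre-rhotic lowering): /i/ is a high vowel immediately before /r/, so it lowers to [e]. /bagekoirhozupivw/ → bagekoerhozupivw.
Rule 2 (final cluster simplification): /w/ is the second consonant of a word-final cluster /vw/, so it deletes. /bagekoerhozupivw/ → bagekoerhozupiv.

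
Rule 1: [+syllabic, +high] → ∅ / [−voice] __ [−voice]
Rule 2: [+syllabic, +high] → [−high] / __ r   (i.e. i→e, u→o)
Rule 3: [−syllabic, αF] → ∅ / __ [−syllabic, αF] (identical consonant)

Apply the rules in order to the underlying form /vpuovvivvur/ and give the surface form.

Rule 1 (high vowel syncope): no segment meets the environment; /vpuovvivvur/ is unchanged.
Rule 2 (pre-rhotic lowering): /u/ is a high vowel immediately before /r/, so it lowers to [o]. /vpuovvivvur/ → vpuovvivvor.
Rule 3 (degemination): /vv/ is a geminate; the first /v/ deletes. /vv/ is a geminate; the first /v/ deletes. /vpuovvivvor/ → vpuovivor.

vpuovivor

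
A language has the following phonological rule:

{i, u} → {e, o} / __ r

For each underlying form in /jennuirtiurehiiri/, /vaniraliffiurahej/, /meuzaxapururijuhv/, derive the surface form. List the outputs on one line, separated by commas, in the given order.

jennuertiorehieri, vaneraliffiorahej, meuzaxapororijuhv

/jennuirtiurehiiri/: /i/ is a high vowel immediately before /r/, so it lowers to [e]. /u/ is a high vowel immediately before /r/, so it lowers to [o]. /i/ is a high vowel immediately before /r/, so it lowers to [e]. → [jennuertiorehieri].
/vaniraliffiurahej/: /i/ is a high vowel immediately before /r/, so it lowers to [e]. /u/ is a high vowel immediately before /r/, so it lowers to [o]. → [vaneraliffiorahej].
/meuzaxapururijuhv/: /u/ is a high vowel immediately before /r/, so it lowers to [o]. /u/ is a high vowel immediately before /r/, so it lowers to [o]. → [meuzaxapororijuhv].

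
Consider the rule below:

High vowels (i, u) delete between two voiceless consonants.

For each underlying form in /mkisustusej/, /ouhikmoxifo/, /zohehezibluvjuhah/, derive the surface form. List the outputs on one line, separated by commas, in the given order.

mksstsej, ouhkmoxfo, zohehezibluvjuhah

/mkisustusej/: /i/ is a high vowel flanked by voiceless consonants /k/ and /s/, so it deletes. /u/ is a high vowel flanked by voiceless consonants /s/ and /s/, so it deletes. /u/ is a high vowel flanked by voiceless consonants /t/ and /s/, so it deletes. → [mksstsej].
/ouhikmoxifo/: /i/ is a high vowel flanked by voiceless consonants /h/ and /k/, so it deletes. /i/ is a high vowel flanked by voiceless consonants /x/ and /f/, so it deletes. → [ouhkmoxfo].
/zohehezibluvjuhah/: the rule's environment is not met; surfaces unchanged as [zohehezibluvjuhah].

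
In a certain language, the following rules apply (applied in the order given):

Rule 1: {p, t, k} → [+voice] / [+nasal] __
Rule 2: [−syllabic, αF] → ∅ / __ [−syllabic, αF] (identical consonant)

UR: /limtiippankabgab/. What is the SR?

limdiipangabgab

Rule 1 (post-nasal voicing): /t/ is a voiceless stop immediately after the nasal /m/, so it voices to [d]. /k/ is a voiceless stop immediately after the nasal /n/, so it voices to [g]. /limtiippankabgab/ → limdiippangabgab.
Rule 2 (degemination): /pp/ is a geminate; the first /p/ deletes. /limdiippangabgab/ → limdiipangabgab.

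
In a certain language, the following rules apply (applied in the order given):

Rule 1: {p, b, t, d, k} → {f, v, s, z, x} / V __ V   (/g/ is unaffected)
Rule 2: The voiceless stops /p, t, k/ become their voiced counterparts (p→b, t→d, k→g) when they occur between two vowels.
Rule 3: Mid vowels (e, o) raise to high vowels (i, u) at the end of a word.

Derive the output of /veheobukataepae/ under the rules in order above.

Rule 1 (intervocalic spirantization): /b/ is a stop between vowels /o/ and /u/, so it spirantizes to the fricative [v]. /k/ is a stop between vowels /u/ and /a/, so it spirantizes to the fricative [x]. /t/ is a stop between vowels /a/ and /a/, so it spirantizes to the fricative [s]. /p/ is a stop between vowels /e/ and /a/, so it spirantizes to the fricative [f]. /veheobukataepae/ → veheovuxasaefae.
Rule 2 (intervocalic voicing): no segment meets the environment; /veheovuxasaefae/ is unchanged.
Rule 3 (final vowel raising): /e/ is a mid vowel in word-final position, so it raises to [i]. /veheovuxasaefae/ → veheovuxasaefai.

veheovuxasaefai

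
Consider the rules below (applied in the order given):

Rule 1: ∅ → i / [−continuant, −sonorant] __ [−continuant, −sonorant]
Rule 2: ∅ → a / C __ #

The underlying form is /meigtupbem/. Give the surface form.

Rule 1 (stop-cluster i-epenthesis): /g/ and /t/ form a stop–stop cluster, so [i] is inserted between them. /p/ and /b/ form a stop–stop cluster, so [i] is inserted between them. /meigtupbem/ → meigitupibem.
Rule 2 (final a-epenthesis): the form ends in the consonant /m/, so [a] is inserted word-finally. /meigitupibem/ → meigitupibema.

meigitupibema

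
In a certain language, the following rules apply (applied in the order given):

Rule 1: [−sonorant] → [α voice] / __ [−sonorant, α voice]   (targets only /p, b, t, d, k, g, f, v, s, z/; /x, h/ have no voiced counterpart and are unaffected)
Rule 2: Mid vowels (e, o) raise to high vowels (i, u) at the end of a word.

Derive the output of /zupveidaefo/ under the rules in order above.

Rule 1 (regressive voicing assimilation): /p/ precedes the voiced obstruent /v/, so it voices to [b] by assimilation. /zupveidaefo/ → zubveidaefo.
Rule 2 (final vowel raising): /o/ is a mid vowel in word-final position, so it raises to [u]. /zubveidaefo/ → zubveidaefu.

zubveidaefu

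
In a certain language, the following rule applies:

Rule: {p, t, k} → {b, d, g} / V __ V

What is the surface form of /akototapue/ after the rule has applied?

agododabue

/k/ is a voiceless stop between vowels /a/ and /o/, so it voices to [g].
/t/ is a voiceless stop between vowels /o/ and /o/, so it voices to [d].
/t/ is a voiceless stop between vowels /o/ and /a/, so it voices to [d].
/p/ is a voiceless stop between vowels /a/ and /u/, so it voices to [b].
Surface form: [agododabue].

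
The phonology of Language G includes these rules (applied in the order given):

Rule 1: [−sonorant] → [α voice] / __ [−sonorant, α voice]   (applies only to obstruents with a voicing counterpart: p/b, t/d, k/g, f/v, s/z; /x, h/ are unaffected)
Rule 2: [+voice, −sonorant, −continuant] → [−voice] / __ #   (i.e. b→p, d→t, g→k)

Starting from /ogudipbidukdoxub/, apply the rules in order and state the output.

ogudibbidugdoxup

Rule 1 (regressive voicing assimilation): /p/ precedes the voiced obstruent /b/, so it voices to [b] by assimilation. /k/ precedes the voiced obstruent /d/, so it voices to [g] by assimilation. /ogudipbidukdoxub/ → ogudibbidugdoxub.
Rule 2 (final devoicing): /b/ is a voiced stop in word-final position, so it devoices to [p]. /ogudibbidugdoxub/ → ogudibbidugdoxup.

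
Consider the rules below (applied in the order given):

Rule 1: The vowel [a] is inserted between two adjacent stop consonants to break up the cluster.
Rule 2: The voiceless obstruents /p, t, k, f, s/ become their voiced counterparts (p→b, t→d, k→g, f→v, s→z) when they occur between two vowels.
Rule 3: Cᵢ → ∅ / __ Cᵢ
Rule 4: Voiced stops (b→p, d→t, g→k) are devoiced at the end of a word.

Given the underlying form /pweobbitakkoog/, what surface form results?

pweobabidagagook

Rule 1 (stop-cluster a-epenthesis): /b/ and /b/ form a stop–stop cluster, so [a] is inserted between them. /k/ and /k/ form a stop–stop cluster, so [a] is inserted between them. /pweobbitakkoog/ → pweobabitakakoog.
Rule 2 (intervocalic voicing): /t/ is a voiceless obstruent between vowels /i/ and /a/, so it voices to [d]. /k/ is a voiceless obstruent between vowels /a/ and /a/, so it voices to [g]. /k/ is a voiceless obstruent between vowels /a/ and /o/, so it voices to [g]. /pweobabitakakoog/ → pweobabidagagoog.
Rule 3 (degemination): no segment meets the environment; /pweobabidagagoog/ is unchanged.
Rule 4 (final devoicing): /g/ is a voiced stop in word-final position, so it devoices to [k]. /pweobabidagagoog/ → pweobabidagagook.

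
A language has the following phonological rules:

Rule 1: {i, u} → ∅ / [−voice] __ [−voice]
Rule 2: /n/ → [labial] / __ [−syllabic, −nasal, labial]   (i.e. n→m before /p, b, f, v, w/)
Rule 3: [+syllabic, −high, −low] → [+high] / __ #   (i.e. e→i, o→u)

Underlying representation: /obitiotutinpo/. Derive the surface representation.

Rule 1 (high vowel syncope): /u/ is a high vowel flanked by voiceless consonants /t/ and /t/, so it deletes. /obitiotutinpo/ → obitiottinpo.
Rule 2 (nasal place assimilation): /n/ precedes the labial consonant /p/, so it assimilates in place to [m]. /obitiottinpo/ → obitiottimpo.
Rule 3 (final vowel raising): /o/ is a mid vowel in word-final position, so it raises to [u]. /obitiottimpo/ → obitiottimpu.

obitiottimpu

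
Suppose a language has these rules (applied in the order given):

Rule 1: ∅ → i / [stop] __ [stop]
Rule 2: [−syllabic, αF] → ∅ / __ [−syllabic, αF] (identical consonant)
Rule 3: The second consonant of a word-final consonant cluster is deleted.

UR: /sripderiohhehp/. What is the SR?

Rule 1 (stop-cluster i-epenthesis): /p/ and /d/ form a stop–stop cluster, so [i] is inserted between them. /sripderiohhehp/ → sripideriohhehp.
Rule 2 (degemination): /hh/ is a geminate; the first /h/ deletes. /sripideriohhehp/ → sripideriohehp.
Rule 3 (final cluster simplification): /p/ is the second consonant of a word-final cluster /hp/, so it deletes. /sripideriohehp/ → sripiderioheh.

sripiderioheh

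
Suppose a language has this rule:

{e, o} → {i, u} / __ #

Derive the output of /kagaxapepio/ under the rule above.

Scanning /kagaxapepio/: /e/ at position 8 is not in the conditioning environment; /o/ is a mid vowel in word-final position, so it raises to [u].
Result: [kagaxapepiu].

kagaxapepiu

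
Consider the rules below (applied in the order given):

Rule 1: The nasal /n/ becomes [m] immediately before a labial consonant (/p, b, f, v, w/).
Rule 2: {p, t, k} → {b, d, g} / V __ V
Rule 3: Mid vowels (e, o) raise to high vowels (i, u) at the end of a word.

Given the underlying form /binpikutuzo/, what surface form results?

Rule 1 (nasal place assimilation): /n/ precedes the labial consonant /p/, so it assimilates in place to [m]. /binpikutuzo/ → bimpikutuzo.
Rule 2 (intervocalic voicing): /k/ is a voiceless stop between vowels /i/ and /u/, so it voices to [g]. /t/ is a voiceless stop between vowels /u/ and /u/, so it voices to [d]. /bimpikutuzo/ → bimpiguduzo.
Rule 3 (final vowel raising): /o/ is a mid vowel in word-final position, so it raises to [u]. /bimpiguduzo/ → bimpiguduzu.

bimpiguduzu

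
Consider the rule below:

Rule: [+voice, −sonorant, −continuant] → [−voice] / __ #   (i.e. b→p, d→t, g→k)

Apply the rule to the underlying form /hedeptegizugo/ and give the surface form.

hedeptegizugo

No segment of /hedeptegizugo/ meets the structural description of the rule, so the form surfaces unchanged.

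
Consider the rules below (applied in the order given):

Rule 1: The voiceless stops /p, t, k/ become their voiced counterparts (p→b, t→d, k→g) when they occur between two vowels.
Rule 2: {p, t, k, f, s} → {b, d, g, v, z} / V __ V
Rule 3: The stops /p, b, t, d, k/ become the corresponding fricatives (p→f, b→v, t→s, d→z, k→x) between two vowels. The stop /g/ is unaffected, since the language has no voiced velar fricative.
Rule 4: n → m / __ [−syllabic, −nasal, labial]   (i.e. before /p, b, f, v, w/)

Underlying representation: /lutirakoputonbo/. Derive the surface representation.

luziragovuzombo

Rule 1 (intervocalic voicing): /t/ is a voiceless stop between vowels /u/ and /i/, so it voices to [d]. /k/ is a voiceless stop between vowels /a/ and /o/, so it voices to [g]. /p/ is a voiceless stop between vowels /o/ and /u/, so it voices to [b]. /t/ is a voiceless stop between vowels /u/ and /o/, so it voices to [d]. /lutirakoputonbo/ → ludiragobudonbo.
Rule 2 (intervocalic voicing): no segment meets the environment; /ludiragobudonbo/ is unchanged.
Rule 3 (intervocalic spirantization): /d/ is a stop between vowels /u/ and /i/, so it spirantizes to the fricative [z]. /b/ is a stop between vowels /o/ and /u/, so it spirantizes to the fricative [v]. /d/ is a stop between vowels /u/ and /o/, so it spirantizes to the fricative [z]. /ludiragobudonbo/ → luziragovuzonbo.
Rule 4 (nasal place assimilation): /n/ precedes the labial consonant /b/, so it assimilates in place to [m]. /luziragovuzonbo/ → luziragovuzombo.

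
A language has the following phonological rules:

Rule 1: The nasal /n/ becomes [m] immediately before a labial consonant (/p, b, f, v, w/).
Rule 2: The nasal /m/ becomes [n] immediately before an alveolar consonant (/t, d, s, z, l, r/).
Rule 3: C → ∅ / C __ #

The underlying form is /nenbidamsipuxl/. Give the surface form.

nembidansipux

Rule 1 (nasal place assimilation): /n/ precedes the labial consonant /b/, so it assimilates in place to [m]. /nenbidamsipuxl/ → nembidamsipuxl.
Rule 2 (nasal place assimilation): /m/ precedes the alveolar consonant /s/, so it assimilates in place to [n]. /nembidamsipuxl/ → nembidansipuxl.
Rule 3 (final cluster simplification): /l/ is the second consonant of a word-final cluster /xl/, so it deletes. /nembidansipuxl/ → nembidansipux.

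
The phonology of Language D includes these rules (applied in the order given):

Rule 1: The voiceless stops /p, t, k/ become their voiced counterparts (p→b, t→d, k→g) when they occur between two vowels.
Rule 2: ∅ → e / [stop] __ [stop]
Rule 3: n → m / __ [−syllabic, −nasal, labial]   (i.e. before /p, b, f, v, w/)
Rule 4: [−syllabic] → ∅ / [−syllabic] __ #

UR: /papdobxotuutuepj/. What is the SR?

papedobxoduuduep

Rule 1 (intervocalic voicing): /t/ is a voiceless stop between vowels /o/ and /u/, so it voices to [d]. /t/ is a voiceless stop between vowels /u/ and /u/, so it voices to [d]. /papdobxotuutuepj/ → papdobxoduuduepj.
Rule 2 (stop-cluster e-epenthesis): /p/ and /d/ form a stop–stop cluster, so [e] is inserted between them. /papdobxoduuduepj/ → papedobxoduuduepj.
Rule 3 (nasal place assimilation): no segment meets the environment; /papedobxoduuduepj/ is unchanged.
Rule 4 (final cluster simplification): /j/ is the second consonant of a word-final cluster /pj/, so it deletes. /papedobxoduuduepj/ → papedobxoduuduep.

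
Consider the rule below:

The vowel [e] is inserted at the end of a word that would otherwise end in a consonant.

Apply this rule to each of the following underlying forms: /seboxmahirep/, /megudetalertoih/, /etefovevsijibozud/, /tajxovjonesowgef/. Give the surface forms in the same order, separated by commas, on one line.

seboxmahirepe, megudetalertoihe, etefovevsijibozude, tajxovjonesowgefe

/seboxmahirep/: the form ends in the consonant /p/, so [e] is inserted word-finally. → [seboxmahirepe].
/megudetalertoih/: the form ends in the consonant /h/, so [e] is inserted word-finally. → [megudetalertoihe].
/etefovevsijibozud/: the form ends in the consonant /d/, so [e] is inserted word-finally. → [etefovevsijibozude].
/tajxovjonesowgef/: the form ends in the consonant /f/, so [e] is inserted word-finally. → [tajxovjonesowgefe].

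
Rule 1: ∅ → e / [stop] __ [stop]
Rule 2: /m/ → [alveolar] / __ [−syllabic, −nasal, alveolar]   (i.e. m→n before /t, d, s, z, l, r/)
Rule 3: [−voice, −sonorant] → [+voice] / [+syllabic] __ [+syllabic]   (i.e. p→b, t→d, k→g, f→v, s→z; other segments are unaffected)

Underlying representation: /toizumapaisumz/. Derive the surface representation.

toizumabaizunz

Rule 1 (stop-cluster e-epenthesis): no segment meets the environment; /toizumapaisumz/ is unchanged.
Rule 2 (nasal place assimilation): /m/ precedes the alveolar consonant /z/, so it assimilates in place to [n]. /toizumapaisumz/ → toizumapaisunz.
Rule 3 (intervocalic voicing): /p/ is a voiceless obstruent between vowels /a/ and /a/, so it voices to [b]. /s/ is a voiceless obstruent between vowels /i/ and /u/, so it voices to [z]. /toizumapaisunz/ → toizumabaizunz.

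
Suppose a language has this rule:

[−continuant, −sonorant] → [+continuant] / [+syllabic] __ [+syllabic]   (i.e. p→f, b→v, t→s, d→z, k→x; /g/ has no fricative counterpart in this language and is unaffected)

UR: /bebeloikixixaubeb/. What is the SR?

beveloixixixauveb

Scanning /bebeloikixixaubeb/: /b/ at position 1 is not in the conditioning environment; /b/ is a stop between vowels /e/ and /e/, so it spirantizes to the fricative [v]; /k/ is a stop between vowels /i/ and /i/, so it spirantizes to the fricative [x]; /b/ is a stop between vowels /u/ and /e/, so it spirantizes to the fricative [v]; /b/ at position 17 is not in the conditioning environment.
Result: [beveloixixixauveb].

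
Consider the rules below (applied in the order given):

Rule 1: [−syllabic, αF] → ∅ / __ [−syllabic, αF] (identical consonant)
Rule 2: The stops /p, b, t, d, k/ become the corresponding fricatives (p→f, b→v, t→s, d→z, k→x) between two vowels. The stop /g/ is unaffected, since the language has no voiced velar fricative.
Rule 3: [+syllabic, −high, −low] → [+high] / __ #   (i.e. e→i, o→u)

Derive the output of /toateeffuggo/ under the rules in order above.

Rule 1 (degemination): /ff/ is a geminate; the first /f/ deletes. /gg/ is a geminate; the first /g/ deletes. /toateeffuggo/ → toateefugo.
Rule 2 (intervocalic spirantization): /t/ is a stop between vowels /a/ and /e/, so it spirantizes to the fricative [s]. /toateefugo/ → toaseefugo.
Rule 3 (final vowel raising): /o/ is a mid vowel in word-final position, so it raises to [u]. /toaseefugo/ → toaseefugu.

toaseefugu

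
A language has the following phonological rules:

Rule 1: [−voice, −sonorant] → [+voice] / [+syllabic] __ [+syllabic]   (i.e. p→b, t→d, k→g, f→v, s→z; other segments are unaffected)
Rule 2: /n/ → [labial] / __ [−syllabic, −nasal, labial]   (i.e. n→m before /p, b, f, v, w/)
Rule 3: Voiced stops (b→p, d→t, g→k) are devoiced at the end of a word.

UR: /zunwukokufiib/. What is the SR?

zumwugoguviip

Rule 1 (intervocalic voicing): /k/ is a voiceless obstruent between vowels /u/ and /o/, so it voices to [g]. /k/ is a voiceless obstruent between vowels /o/ and /u/, so it voices to [g]. /f/ is a voiceless obstruent between vowels /u/ and /i/, so it voices to [v]. /zunwukokufiib/ → zunwugoguviib.
Rule 2 (nasal place assimilation): /n/ precedes the labial consonant /w/, so it assimilates in place to [m]. /zunwugoguviib/ → zumwugoguviib.
Rule 3 (final devoicing): /b/ is a voiced stop in word-final position, so it devoices to [p]. /zumwugoguviib/ → zumwugoguviip.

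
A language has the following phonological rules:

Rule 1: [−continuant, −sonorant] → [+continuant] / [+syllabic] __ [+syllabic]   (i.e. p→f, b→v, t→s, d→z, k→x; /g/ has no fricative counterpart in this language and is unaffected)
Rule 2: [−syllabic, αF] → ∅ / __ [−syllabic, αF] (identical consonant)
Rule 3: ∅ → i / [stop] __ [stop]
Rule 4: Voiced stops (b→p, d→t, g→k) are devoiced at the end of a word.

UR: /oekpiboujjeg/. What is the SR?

Rule 1 (intervocalic spirantization): /b/ is a stop between vowels /i/ and /o/, so it spirantizes to the fricative [v]. /oekpiboujjeg/ → oekpivoujjeg.
Rule 2 (degemination): /jj/ is a geminate; the first /j/ deletes. /oekpivoujjeg/ → oekpivoujeg.
Rule 3 (stop-cluster i-epenthesis): /k/ and /p/ form a stop–stop cluster, so [i] is inserted between them. /oekpivoujeg/ → oekipivoujeg.
Rule 4 (final devoicing): /g/ is a voiced stop in word-final position, so it devoices to [k]. /oekipivoujeg/ → oekipivoujek.

oekipivoujek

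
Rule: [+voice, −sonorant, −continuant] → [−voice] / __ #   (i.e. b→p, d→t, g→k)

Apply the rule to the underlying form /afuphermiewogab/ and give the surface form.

afuphermiewogap

Scanning /afuphermiewogab/: /g/ at position 13 is not in the conditioning environment; /b/ is a voiced stop in word-final position, so it devoices to [p].
Result: [afuphermiewogap].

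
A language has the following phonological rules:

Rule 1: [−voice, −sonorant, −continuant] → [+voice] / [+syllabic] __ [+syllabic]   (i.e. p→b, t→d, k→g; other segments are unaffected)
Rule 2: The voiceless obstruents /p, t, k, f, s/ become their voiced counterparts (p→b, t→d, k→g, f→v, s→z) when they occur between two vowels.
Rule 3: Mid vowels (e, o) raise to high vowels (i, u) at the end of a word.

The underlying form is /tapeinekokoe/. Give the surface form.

Rule 1 (intervocalic voicing): /p/ is a voiceless stop between vowels /a/ and /e/, so it voices to [b]. /k/ is a voiceless stop between vowels /e/ and /o/, so it voices to [g]. /k/ is a voiceless stop between vowels /o/ and /o/, so it voices to [g]. /tapeinekokoe/ → tabeinegogoe.
Rule 2 (intervocalic voicing): no segment meets the environment; /tabeinegogoe/ is unchanged.
Rule 3 (final vowel raising): /e/ is a mid vowel in word-final position, so it raises to [i]. /tabeinegogoe/ → tabeinegogoi.

tabeinegogoi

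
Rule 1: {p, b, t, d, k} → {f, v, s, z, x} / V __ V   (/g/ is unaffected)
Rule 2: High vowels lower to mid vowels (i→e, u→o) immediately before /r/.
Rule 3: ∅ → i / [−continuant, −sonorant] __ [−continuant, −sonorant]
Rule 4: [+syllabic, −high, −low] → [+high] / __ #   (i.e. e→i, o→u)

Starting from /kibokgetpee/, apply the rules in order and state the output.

kivokigetipei

Rule 1 (intervocalic spirantization): /b/ is a stop between vowels /i/ and /o/, so it spirantizes to the fricative [v]. /kibokgetpee/ → kivokgetpee.
Rule 2 (pre-rhotic lowering): no segment meets the environment; /kivokgetpee/ is unchanged.
Rule 3 (stop-cluster i-epenthesis): /k/ and /g/ form a stop–stop cluster, so [i] is inserted between them. /t/ and /p/ form a stop–stop cluster, so [i] is inserted between them. /kivokgetpee/ → kivokigetipee.
Rule 4 (final vowel raising): /e/ is a mid vowel in word-final position, so it raises to [i]. /kivokigetipee/ → kivokigetipei.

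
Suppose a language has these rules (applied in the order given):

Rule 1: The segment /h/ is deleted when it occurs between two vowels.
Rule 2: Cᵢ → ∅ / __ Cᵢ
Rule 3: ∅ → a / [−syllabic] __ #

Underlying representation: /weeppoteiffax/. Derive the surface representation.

Rule 1 (intervocalic h-deletion): no segment meets the environment; /weeppoteiffax/ is unchanged.
Rule 2 (degemination): /pp/ is a geminate; the first /p/ deletes. /ff/ is a geminate; the first /f/ deletes. /weeppoteiffax/ → weepoteifax.
Rule 3 (final a-epenthesis): the form ends in the consonant /x/, so [a] is inserted word-finally. /weepoteifax/ → weepoteifaxa.

weepoteifaxa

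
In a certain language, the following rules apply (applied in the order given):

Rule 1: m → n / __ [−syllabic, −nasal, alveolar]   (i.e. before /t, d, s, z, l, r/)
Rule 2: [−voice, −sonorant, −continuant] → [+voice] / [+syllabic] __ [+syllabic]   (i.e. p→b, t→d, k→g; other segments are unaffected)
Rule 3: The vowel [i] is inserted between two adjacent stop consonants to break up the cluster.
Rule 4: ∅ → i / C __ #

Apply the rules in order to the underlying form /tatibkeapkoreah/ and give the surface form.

Rule 1 (nasal place assimilation): no segment meets the environment; /tatibkeapkoreah/ is unchanged.
Rule 2 (intervocalic voicing): /t/ is a voiceless stop between vowels /a/ and /i/, so it voices to [d]. /tatibkeapkoreah/ → tadibkeapkoreah.
Rule 3 (stop-cluster i-epenthesis): /b/ and /k/ form a stop–stop cluster, so [i] is inserted between them. /p/ and /k/ form a stop–stop cluster, so [i] is inserted between them. /tadibkeapkoreah/ → tadibikeapikoreah.
Rule 4 (final i-epenthesis): the form ends in the consonant /h/, so [i] is inserted word-finally. /tadibikeapikoreah/ → tadibikeapikoreahi.

tadibikeapikoreahi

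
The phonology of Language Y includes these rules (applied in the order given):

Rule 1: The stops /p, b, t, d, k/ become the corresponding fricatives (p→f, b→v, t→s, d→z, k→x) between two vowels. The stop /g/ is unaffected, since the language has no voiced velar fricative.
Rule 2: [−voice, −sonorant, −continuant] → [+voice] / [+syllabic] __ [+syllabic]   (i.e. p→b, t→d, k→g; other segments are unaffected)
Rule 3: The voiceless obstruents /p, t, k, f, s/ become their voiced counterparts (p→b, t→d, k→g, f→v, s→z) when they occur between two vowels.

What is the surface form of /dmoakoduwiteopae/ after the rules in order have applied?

Rule 1 (intervocalic spirantization): /k/ is a stop between vowels /a/ and /o/, so it spirantizes to the fricative [x]. /d/ is a stop between vowels /o/ and /u/, so it spirantizes to the fricative [z]. /t/ is a stop between vowels /i/ and /e/, so it spirantizes to the fricative [s]. /p/ is a stop between vowels /o/ and /a/, so it spirantizes to the fricative [f]. /dmoakoduwiteopae/ → dmoaxozuwiseofae.
Rule 2 (intervocalic voicing): no segment meets the environment; /dmoaxozuwiseofae/ is unchanged.
Rule 3 (intervocalic voicing): /s/ is a voiceless obstruent between vowels /i/ and /e/, so it voices to [z]. /f/ is a voiceless obstruent between vowels /o/ and /a/, so it voices to [v]. /dmoaxozuwiseofae/ → dmoaxozuwizeovae.

dmoaxozuwizeovae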